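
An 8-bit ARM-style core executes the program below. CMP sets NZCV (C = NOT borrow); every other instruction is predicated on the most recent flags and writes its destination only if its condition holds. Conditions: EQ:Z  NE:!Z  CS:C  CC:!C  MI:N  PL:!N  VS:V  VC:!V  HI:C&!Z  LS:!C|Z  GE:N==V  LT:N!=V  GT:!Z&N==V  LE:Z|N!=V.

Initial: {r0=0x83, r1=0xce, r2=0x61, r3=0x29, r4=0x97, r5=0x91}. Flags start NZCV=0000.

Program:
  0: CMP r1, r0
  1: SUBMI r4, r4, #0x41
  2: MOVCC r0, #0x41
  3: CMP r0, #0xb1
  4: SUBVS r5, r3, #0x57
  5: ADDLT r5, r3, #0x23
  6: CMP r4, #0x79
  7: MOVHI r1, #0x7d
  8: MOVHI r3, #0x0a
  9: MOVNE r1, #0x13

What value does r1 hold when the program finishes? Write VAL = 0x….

VAL = 0x13

[0] flags=0010 → (cmp)
[1] flags=0010 MI?F → skip
[2] flags=0010 CC?F → skip
[3] flags=1000 → (cmp)
[4] flags=1000 VS?F → skip
[5] flags=1000 LT?T → r5=0x4c
[6] flags=0011 → (cmp)
[7] flags=0011 HI?T → r1=0x7d
[8] flags=0011 HI?T → r3=0x0a
[9] flags=0011 NE?T → r1=0x13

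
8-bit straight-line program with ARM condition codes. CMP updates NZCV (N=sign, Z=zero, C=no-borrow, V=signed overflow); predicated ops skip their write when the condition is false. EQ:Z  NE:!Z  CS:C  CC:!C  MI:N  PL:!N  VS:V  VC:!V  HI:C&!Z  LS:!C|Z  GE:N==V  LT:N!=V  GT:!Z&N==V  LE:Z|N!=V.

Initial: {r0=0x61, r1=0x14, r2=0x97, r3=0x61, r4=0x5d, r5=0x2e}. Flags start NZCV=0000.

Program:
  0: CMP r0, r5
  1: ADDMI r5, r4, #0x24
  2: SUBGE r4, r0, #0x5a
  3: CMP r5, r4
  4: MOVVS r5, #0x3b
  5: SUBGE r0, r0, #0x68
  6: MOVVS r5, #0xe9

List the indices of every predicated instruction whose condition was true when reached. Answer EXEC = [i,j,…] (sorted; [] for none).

EXEC = [2,5]

0: ✓ CMP  NZCV=0010
1: · ADDMI
2: ✓ SUBGE  r4←0x07
3: ✓ CMP  NZCV=0010
4: · MOVVS
5: ✓ SUBGE  r0←0xf9
6: · MOVVS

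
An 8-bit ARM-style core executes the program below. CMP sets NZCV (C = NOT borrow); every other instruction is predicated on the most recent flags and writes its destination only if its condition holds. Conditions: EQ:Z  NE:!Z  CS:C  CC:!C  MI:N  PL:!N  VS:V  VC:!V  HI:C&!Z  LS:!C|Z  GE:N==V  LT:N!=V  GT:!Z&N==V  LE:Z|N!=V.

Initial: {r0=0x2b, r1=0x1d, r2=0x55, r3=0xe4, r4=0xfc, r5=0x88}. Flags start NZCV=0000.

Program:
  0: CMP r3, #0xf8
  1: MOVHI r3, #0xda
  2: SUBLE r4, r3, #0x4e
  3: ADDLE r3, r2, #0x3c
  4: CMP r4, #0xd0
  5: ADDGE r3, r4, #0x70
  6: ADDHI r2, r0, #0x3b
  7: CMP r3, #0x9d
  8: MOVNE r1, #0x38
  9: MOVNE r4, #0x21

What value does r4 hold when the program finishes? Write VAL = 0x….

VAL = 0x21

[0] flags=1000 → (cmp)
[1] flags=1000 HI?F → skip
[2] flags=1000 LE?T → r4=0x96
[3] flags=1000 LE?T → r3=0x91
[4] flags=1000 → (cmp)
[5] flags=1000 GE?F → skip
[6] flags=1000 HI?F → skip
[7] flags=1000 → (cmp)
[8] flags=1000 NE?T → r1=0x38
[9] flags=1000 NE?T → r4=0x21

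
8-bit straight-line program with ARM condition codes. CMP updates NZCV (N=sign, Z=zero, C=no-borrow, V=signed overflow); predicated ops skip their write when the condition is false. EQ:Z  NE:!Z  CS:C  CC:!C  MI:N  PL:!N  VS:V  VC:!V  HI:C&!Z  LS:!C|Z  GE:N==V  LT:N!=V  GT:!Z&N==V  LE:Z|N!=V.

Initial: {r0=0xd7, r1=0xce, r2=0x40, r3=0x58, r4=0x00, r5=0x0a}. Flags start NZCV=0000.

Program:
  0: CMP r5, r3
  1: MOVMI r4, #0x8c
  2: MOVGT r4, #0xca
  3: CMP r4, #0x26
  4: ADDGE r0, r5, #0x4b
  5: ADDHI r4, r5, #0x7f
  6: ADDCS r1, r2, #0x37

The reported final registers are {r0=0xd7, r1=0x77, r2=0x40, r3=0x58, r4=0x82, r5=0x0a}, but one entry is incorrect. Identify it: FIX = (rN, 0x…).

[0] flags=1000 → (cmp)
[1] flags=1000 MI?T → r4=0x8c
[2] flags=1000 GT?F → skip
[3] flags=0011 → (cmp)
[4] flags=0011 GE?F → skip
[5] flags=0011 HI?T → r4=0x89
[6] flags=0011 CS?T → r1=0x77

FIX = (r4, 0x89)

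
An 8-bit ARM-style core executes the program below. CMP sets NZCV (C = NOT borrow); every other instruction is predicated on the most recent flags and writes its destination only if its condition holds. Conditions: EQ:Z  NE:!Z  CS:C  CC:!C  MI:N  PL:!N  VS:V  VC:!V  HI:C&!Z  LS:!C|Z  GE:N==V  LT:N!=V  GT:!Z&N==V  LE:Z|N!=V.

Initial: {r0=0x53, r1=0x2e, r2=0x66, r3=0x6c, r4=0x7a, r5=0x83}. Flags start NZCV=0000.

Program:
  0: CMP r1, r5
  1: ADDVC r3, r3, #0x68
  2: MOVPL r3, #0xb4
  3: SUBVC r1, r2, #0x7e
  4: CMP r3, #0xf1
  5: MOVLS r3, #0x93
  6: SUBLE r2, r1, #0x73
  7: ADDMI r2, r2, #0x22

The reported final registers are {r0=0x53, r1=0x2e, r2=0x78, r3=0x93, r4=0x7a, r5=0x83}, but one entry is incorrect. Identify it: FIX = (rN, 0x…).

0: ✓ CMP  NZCV=1001
1: · ADDVC
2: · MOVPL
3: · SUBVC
4: ✓ CMP  NZCV=0000
5: ✓ MOVLS  r3←0x93
6: · SUBLE
7: · ADDMI

FIX = (r2, 0x66)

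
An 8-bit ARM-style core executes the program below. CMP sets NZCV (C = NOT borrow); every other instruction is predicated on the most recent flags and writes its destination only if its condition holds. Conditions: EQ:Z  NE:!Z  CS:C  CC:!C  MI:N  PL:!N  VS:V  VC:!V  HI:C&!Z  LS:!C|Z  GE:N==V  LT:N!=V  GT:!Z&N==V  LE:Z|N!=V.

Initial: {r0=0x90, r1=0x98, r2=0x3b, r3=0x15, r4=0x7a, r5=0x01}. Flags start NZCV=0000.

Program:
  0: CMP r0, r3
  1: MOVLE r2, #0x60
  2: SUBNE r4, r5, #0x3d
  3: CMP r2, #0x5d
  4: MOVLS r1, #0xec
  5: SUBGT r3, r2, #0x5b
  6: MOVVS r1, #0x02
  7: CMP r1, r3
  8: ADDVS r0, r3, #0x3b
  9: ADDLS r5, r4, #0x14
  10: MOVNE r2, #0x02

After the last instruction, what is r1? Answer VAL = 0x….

0: ✓ CMP  NZCV=0011
1: ✓ MOVLE  r2←0x60
2: ✓ SUBNE  r4←0xc4
3: ✓ CMP  NZCV=0010
4: · MOVLS
5: ✓ SUBGT  r3←0x05
6: · MOVVS
7: ✓ CMP  NZCV=1010
8: · ADDVS
9: · ADDLS
10: ✓ MOVNE  r2←0x02

VAL = 0x98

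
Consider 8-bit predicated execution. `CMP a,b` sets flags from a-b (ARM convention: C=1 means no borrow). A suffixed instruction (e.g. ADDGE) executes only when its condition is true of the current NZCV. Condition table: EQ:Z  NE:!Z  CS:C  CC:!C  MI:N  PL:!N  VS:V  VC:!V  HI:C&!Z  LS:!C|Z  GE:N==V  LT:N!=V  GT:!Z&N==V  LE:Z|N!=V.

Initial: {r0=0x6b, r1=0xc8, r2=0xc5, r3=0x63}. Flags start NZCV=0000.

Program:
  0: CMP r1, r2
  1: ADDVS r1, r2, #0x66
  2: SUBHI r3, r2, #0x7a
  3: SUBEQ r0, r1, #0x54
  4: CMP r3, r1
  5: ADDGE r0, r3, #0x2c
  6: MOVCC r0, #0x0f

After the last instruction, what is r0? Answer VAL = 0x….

[0] flags=0010 → (cmp)
[1] flags=0010 VS?F → skip
[2] flags=0010 HI?T → r3=0x4b
[3] flags=0010 EQ?F → skip
[4] flags=1001 → (cmp)
[5] flags=1001 GE?T → r0=0x77
[6] flags=1001 CC?T → r0=0x0f

VAL = 0x0f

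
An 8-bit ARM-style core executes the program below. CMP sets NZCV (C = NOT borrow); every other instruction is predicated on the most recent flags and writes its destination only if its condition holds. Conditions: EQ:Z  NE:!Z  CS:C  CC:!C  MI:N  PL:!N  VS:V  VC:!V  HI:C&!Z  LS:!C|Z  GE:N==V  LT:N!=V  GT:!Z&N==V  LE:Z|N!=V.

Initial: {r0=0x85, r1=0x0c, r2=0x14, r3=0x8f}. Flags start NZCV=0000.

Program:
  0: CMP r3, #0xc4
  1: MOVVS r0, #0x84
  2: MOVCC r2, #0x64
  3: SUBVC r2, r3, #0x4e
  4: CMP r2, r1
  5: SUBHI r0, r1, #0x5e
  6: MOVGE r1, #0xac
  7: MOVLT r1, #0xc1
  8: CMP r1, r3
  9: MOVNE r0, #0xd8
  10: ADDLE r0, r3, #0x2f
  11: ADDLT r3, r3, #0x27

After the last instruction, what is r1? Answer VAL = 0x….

[0] flags=1000 → (cmp)
[1] flags=1000 VS?F → skip
[2] flags=1000 CC?T → r2=0x64
[3] flags=1000 VC?T → r2=0x41
[4] flags=0010 → (cmp)
[5] flags=0010 HI?T → r0=0xae
[6] flags=0010 GE?T → r1=0xac
[7] flags=0010 LT?F → skip
[8] flags=0010 → (cmp)
[9] flags=0010 NE?T → r0=0xd8
[10] flags=0010 LE?F → skip
[11] flags=0010 LT?F → skip

VAL = 0xac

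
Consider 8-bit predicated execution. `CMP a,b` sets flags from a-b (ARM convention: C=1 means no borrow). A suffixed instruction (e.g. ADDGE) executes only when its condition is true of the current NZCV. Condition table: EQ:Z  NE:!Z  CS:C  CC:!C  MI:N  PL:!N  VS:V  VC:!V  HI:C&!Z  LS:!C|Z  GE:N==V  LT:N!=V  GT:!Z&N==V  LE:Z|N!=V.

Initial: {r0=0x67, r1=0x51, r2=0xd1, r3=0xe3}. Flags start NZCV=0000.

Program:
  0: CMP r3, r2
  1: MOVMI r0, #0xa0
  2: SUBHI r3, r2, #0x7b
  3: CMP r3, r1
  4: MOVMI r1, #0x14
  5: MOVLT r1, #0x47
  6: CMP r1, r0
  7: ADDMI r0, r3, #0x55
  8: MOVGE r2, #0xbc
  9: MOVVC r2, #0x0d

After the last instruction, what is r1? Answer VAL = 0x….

[0] flags=0010 → (cmp)
[1] flags=0010 MI?F → skip
[2] flags=0010 HI?T → r3=0x56
[3] flags=0010 → (cmp)
[4] flags=0010 MI?F → skip
[5] flags=0010 LT?F → skip
[6] flags=1000 → (cmp)
[7] flags=1000 MI?T → r0=0xab
[8] flags=1000 GE?F → skip
[9] flags=1000 VC?T → r2=0x0d

VAL = 0x51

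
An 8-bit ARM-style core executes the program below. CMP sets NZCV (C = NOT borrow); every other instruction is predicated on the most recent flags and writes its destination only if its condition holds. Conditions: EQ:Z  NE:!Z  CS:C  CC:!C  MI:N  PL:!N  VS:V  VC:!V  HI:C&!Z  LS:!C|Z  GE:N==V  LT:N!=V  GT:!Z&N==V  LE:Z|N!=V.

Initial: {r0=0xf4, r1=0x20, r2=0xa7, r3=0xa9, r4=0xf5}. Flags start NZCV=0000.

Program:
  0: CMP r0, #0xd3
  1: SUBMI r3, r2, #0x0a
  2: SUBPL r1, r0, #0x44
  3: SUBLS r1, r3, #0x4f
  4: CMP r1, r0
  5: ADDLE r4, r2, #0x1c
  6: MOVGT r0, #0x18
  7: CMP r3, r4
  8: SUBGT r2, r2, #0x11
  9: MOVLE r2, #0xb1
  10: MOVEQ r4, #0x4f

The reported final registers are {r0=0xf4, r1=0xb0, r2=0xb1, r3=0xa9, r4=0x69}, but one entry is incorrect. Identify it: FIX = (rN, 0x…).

FIX = (r4, 0xc3)

0: ✓ CMP  NZCV=0010
1: · SUBMI
2: ✓ SUBPL  r1←0xb0
3: · SUBLS
4: ✓ CMP  NZCV=1000
5: ✓ ADDLE  r4←0xc3
6: · MOVGT
7: ✓ CMP  NZCV=1000
8: · SUBGT
9: ✓ MOVLE  r2←0xb1
10: · MOVEQ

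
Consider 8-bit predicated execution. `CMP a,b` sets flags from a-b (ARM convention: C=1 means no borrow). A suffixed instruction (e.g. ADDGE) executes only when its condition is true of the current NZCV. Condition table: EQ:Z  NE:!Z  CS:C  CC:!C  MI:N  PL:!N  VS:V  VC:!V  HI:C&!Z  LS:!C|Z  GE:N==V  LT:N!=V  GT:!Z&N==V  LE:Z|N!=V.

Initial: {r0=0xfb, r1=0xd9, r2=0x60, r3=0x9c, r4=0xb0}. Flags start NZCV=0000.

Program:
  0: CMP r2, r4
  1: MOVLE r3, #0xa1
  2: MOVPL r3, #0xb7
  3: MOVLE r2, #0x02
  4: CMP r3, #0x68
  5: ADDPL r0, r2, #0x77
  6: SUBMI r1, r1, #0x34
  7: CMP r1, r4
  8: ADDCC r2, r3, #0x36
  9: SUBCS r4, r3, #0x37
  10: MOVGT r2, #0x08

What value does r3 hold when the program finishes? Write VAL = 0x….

[0] flags=1001 → (cmp)
[1] flags=1001 LE?F → skip
[2] flags=1001 PL?F → skip
[3] flags=1001 LE?F → skip
[4] flags=0011 → (cmp)
[5] flags=0011 PL?T → r0=0xd7
[6] flags=0011 MI?F → skip
[7] flags=0010 → (cmp)
[8] flags=0010 CC?F → skip
[9] flags=0010 CS?T → r4=0x65
[10] flags=0010 GT?T → r2=0x08

VAL = 0x9c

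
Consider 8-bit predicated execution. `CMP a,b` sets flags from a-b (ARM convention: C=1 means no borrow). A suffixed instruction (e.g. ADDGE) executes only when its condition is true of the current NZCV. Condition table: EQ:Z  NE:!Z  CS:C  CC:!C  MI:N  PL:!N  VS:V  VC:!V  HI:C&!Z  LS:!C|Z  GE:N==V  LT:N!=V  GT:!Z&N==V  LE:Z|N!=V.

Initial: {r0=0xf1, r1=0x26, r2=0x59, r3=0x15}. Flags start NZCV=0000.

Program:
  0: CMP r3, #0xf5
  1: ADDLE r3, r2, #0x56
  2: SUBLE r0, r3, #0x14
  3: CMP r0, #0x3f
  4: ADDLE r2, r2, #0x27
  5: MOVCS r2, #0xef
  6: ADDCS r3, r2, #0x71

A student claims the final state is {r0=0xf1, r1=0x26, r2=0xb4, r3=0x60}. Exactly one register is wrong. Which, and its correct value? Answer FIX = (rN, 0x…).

FIX = (r2, 0xef)

0: ✓ CMP  NZCV=0000
1: · ADDLE
2: · SUBLE
3: ✓ CMP  NZCV=1010
4: ✓ ADDLE  r2←0x80
5: ✓ MOVCS  r2←0xef
6: ✓ ADDCS  r3←0x60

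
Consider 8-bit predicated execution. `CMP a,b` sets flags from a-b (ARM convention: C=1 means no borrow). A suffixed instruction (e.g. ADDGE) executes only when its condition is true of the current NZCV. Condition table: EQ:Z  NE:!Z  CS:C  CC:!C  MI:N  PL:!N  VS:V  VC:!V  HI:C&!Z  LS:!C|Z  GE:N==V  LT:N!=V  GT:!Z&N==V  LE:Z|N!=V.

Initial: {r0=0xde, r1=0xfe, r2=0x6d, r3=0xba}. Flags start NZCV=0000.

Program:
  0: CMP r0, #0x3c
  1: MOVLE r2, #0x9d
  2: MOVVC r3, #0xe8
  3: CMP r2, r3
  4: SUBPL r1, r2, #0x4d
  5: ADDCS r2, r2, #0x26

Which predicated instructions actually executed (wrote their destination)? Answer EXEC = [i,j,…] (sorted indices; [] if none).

[0] flags=1010 → (cmp)
[1] flags=1010 LE?T → r2=0x9d
[2] flags=1010 VC?T → r3=0xe8
[3] flags=1000 → (cmp)
[4] flags=1000 PL?F → skip
[5] flags=1000 CS?F → skip

EXEC = [1,2]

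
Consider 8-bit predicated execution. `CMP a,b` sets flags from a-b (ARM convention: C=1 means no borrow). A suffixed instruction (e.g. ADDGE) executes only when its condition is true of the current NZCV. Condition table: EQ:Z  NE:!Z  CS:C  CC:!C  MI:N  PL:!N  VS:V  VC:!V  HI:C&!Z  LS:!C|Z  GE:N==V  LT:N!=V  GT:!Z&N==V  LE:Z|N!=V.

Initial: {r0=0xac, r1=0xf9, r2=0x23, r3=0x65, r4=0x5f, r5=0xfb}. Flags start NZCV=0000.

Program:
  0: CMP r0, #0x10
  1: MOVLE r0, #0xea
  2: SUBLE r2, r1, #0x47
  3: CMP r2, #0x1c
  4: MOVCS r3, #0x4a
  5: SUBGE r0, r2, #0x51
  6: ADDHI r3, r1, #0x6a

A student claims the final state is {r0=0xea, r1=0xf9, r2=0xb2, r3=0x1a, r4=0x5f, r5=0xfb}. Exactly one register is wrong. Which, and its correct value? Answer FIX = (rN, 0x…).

0: ✓ CMP  NZCV=1010
1: ✓ MOVLE  r0←0xea
2: ✓ SUBLE  r2←0xb2
3: ✓ CMP  NZCV=1010
4: ✓ MOVCS  r3←0x4a
5: · SUBGE
6: ✓ ADDHI  r3←0x63

FIX = (r3, 0x63)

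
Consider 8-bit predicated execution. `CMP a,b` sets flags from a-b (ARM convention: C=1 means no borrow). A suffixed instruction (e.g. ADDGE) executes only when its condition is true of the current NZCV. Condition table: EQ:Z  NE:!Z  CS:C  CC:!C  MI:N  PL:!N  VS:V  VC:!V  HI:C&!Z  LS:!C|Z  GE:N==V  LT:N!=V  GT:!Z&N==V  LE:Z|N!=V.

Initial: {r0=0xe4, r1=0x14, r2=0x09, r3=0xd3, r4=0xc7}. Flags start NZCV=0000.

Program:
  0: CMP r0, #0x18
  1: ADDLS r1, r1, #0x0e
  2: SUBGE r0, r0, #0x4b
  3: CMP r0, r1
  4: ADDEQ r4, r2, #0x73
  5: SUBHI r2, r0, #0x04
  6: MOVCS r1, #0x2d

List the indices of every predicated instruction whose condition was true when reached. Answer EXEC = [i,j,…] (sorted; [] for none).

0: ✓ CMP  NZCV=1010
1: · ADDLS
2: · SUBGE
3: ✓ CMP  NZCV=1010
4: · ADDEQ
5: ✓ SUBHI  r2←0xe0
6: ✓ MOVCS  r1←0x2d

EXEC = [5,6]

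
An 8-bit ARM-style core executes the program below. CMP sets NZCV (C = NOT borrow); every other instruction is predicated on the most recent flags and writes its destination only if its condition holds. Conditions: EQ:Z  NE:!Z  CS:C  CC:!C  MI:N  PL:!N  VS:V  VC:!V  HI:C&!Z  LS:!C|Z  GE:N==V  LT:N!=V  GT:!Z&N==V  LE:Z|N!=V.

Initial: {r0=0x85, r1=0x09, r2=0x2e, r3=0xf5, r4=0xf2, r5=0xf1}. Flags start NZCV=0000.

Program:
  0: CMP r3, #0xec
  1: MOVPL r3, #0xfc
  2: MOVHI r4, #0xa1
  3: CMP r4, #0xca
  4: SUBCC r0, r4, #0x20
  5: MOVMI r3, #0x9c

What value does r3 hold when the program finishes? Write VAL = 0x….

[0] flags=0010 → (cmp)
[1] flags=0010 PL?T → r3=0xfc
[2] flags=0010 HI?T → r4=0xa1
[3] flags=1000 → (cmp)
[4] flags=1000 CC?T → r0=0x81
[5] flags=1000 MI?T → r3=0x9c

VAL = 0x9c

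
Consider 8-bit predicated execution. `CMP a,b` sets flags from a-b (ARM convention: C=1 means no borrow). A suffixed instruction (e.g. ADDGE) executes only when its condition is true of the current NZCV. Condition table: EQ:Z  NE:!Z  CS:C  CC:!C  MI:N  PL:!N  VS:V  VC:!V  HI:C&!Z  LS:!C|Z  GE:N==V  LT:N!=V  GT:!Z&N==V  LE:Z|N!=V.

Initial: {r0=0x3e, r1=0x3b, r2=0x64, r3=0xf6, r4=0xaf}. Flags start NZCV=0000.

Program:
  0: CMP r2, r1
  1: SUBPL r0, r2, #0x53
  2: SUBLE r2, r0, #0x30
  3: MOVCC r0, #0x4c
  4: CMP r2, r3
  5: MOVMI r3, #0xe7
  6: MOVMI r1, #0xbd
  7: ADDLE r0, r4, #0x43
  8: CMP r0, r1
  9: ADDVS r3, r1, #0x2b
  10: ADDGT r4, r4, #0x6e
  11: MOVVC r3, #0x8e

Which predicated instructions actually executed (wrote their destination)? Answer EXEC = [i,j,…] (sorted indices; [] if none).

EXEC = [1,11]

[0] flags=0010 → (cmp)
[1] flags=0010 PL?T → r0=0x11
[2] flags=0010 LE?F → skip
[3] flags=0010 CC?F → skip
[4] flags=0000 → (cmp)
[5] flags=0000 MI?F → skip
[6] flags=0000 MI?F → skip
[7] flags=0000 LE?F → skip
[8] flags=1000 → (cmp)
[9] flags=1000 VS?F → skip
[10] flags=1000 GT?F → skip
[11] flags=1000 VC?T → r3=0x8e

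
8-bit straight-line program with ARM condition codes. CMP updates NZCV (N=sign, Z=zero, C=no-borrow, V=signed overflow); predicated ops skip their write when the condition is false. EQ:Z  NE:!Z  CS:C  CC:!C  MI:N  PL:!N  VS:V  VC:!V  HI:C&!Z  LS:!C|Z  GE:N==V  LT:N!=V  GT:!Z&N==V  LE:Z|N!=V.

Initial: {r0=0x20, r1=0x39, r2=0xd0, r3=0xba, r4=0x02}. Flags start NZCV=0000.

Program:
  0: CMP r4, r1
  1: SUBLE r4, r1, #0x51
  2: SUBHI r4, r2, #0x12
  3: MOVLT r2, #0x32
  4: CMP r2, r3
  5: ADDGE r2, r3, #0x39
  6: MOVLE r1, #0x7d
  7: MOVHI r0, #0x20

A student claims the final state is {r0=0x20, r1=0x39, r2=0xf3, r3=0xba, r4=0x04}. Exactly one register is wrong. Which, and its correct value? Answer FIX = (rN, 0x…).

FIX = (r4, 0xe8)

0: ✓ CMP  NZCV=1000
1: ✓ SUBLE  r4←0xe8
2: · SUBHI
3: ✓ MOVLT  r2←0x32
4: ✓ CMP  NZCV=0000
5: ✓ ADDGE  r2←0xf3
6: · MOVLE
7: · MOVHI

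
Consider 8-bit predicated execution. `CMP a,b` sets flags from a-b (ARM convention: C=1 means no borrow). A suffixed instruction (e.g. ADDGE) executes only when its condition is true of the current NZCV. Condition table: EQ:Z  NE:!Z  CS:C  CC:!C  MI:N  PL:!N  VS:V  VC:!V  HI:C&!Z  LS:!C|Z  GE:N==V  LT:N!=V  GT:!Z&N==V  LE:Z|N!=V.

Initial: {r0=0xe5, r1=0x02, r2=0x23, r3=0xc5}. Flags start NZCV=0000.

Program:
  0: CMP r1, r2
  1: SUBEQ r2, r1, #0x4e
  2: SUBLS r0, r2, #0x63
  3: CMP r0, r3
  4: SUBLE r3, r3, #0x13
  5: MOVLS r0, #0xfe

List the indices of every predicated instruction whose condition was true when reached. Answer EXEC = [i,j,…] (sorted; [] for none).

0: ✓ CMP  NZCV=1000
1: · SUBEQ
2: ✓ SUBLS  r0←0xc0
3: ✓ CMP  NZCV=1000
4: ✓ SUBLE  r3←0xb2
5: ✓ MOVLS  r0←0xfe

EXEC = [2,4,5]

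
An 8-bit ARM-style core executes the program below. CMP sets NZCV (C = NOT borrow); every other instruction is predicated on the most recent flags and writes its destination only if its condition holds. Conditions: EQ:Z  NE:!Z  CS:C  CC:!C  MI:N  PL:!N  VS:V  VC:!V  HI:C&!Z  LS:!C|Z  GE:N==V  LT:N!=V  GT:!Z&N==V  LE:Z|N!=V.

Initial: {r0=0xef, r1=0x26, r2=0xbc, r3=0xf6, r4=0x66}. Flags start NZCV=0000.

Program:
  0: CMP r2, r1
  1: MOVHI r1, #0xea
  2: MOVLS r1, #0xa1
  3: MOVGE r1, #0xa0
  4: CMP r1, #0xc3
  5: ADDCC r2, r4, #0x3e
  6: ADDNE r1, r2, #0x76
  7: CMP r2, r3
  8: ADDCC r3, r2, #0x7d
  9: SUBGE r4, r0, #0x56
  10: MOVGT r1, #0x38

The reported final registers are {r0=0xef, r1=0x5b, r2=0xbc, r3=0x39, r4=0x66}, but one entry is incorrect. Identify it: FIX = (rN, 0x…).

[0] flags=1010 → (cmp)
[1] flags=1010 HI?T → r1=0xea
[2] flags=1010 LS?F → skip
[3] flags=1010 GE?F → skip
[4] flags=0010 → (cmp)
[5] flags=0010 CC?F → skip
[6] flags=0010 NE?T → r1=0x32
[7] flags=1000 → (cmp)
[8] flags=1000 CC?T → r3=0x39
[9] flags=1000 GE?F → skip
[10] flags=1000 GT?F → skip

FIX = (r1, 0x32)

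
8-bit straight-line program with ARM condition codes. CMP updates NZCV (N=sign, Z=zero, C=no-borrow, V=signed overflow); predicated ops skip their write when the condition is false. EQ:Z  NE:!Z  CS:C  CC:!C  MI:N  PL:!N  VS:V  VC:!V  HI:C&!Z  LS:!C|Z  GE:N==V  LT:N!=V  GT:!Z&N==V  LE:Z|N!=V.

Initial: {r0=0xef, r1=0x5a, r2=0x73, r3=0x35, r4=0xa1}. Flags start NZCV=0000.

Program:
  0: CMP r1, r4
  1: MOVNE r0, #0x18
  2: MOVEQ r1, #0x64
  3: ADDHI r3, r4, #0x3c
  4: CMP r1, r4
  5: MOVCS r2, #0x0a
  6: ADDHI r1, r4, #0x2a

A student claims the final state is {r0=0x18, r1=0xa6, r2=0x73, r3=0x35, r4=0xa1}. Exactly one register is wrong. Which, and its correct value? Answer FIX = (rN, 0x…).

FIX = (r1, 0x5a)

[0] flags=1001 → (cmp)
[1] flags=1001 NE?T → r0=0x18
[2] flags=1001 EQ?F → skip
[3] flags=1001 HI?F → skip
[4] flags=1001 → (cmp)
[5] flags=1001 CS?F → skip
[6] flags=1001 HI?F → skip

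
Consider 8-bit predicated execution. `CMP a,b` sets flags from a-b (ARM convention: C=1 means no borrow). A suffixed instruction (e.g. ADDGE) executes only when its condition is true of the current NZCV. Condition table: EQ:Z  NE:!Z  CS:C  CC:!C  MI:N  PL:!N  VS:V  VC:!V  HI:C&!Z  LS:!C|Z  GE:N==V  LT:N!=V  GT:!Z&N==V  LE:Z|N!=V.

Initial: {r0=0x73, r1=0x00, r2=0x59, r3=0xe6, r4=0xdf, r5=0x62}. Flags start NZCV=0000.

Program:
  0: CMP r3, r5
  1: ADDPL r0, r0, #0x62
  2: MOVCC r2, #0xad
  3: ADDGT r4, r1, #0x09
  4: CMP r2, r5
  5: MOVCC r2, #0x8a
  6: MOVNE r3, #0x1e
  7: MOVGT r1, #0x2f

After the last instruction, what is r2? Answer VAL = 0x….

VAL = 0x8a

[0] flags=1010 → (cmp)
[1] flags=1010 PL?F → skip
[2] flags=1010 CC?F → skip
[3] flags=1010 GT?F → skip
[4] flags=1000 → (cmp)
[5] flags=1000 CC?T → r2=0x8a
[6] flags=1000 NE?T → r3=0x1e
[7] flags=1000 GT?F → skip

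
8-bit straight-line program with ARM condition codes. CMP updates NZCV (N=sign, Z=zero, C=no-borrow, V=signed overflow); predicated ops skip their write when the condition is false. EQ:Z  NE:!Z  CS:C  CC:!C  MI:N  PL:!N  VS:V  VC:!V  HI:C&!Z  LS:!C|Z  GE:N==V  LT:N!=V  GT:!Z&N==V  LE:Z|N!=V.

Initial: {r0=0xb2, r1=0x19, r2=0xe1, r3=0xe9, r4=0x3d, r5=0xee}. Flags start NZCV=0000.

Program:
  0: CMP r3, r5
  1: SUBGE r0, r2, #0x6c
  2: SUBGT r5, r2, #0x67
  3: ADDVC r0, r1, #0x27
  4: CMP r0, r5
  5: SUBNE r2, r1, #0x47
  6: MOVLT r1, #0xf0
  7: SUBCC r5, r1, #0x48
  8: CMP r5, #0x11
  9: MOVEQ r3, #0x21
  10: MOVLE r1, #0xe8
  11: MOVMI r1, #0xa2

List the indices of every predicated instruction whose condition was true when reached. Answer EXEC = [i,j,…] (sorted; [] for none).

[0] flags=1000 → (cmp)
[1] flags=1000 GE?F → skip
[2] flags=1000 GT?F → skip
[3] flags=1000 VC?T → r0=0x40
[4] flags=0000 → (cmp)
[5] flags=0000 NE?T → r2=0xd2
[6] flags=0000 LT?F → skip
[7] flags=0000 CC?T → r5=0xd1
[8] flags=1010 → (cmp)
[9] flags=1010 EQ?F → skip
[10] flags=1010 LE?T → r1=0xe8
[11] flags=1010 MI?T → r1=0xa2

EXEC = [3,5,7,10,11]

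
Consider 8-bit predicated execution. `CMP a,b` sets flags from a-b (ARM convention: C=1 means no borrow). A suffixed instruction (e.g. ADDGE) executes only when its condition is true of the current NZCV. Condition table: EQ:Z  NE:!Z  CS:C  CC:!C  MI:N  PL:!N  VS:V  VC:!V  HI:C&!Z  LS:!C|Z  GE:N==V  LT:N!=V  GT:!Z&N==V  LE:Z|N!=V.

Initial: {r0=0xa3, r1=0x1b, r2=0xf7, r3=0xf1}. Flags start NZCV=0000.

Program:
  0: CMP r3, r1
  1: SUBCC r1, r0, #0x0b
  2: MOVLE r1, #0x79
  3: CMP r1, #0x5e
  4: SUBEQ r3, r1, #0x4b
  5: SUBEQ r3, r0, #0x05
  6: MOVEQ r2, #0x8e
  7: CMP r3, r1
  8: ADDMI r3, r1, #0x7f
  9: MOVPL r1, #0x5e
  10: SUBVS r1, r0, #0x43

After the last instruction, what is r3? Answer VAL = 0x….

VAL = 0xf1

[0] flags=1010 → (cmp)
[1] flags=1010 CC?F → skip
[2] flags=1010 LE?T → r1=0x79
[3] flags=0010 → (cmp)
[4] flags=0010 EQ?F → skip
[5] flags=0010 EQ?F → skip
[6] flags=0010 EQ?F → skip
[7] flags=0011 → (cmp)
[8] flags=0011 MI?F → skip
[9] flags=0011 PL?T → r1=0x5e
[10] flags=0011 VS?T → r1=0x60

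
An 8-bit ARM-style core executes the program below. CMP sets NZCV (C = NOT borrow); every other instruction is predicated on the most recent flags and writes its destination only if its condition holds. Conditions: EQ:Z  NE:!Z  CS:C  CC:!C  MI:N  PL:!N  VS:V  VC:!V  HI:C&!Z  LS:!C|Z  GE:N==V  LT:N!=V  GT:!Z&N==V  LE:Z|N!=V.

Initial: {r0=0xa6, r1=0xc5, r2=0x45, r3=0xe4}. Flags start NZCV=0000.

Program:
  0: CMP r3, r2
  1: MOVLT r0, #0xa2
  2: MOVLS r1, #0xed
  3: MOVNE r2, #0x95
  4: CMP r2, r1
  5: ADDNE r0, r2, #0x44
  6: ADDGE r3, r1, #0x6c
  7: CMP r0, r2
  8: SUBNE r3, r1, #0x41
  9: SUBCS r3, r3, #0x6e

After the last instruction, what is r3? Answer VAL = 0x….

VAL = 0x16

0: ✓ CMP  NZCV=1010
1: ✓ MOVLT  r0←0xa2
2: · MOVLS
3: ✓ MOVNE  r2←0x95
4: ✓ CMP  NZCV=1000
5: ✓ ADDNE  r0←0xd9
6: · ADDGE
7: ✓ CMP  NZCV=0010
8: ✓ SUBNE  r3←0x84
9: ✓ SUBCS  r3←0x16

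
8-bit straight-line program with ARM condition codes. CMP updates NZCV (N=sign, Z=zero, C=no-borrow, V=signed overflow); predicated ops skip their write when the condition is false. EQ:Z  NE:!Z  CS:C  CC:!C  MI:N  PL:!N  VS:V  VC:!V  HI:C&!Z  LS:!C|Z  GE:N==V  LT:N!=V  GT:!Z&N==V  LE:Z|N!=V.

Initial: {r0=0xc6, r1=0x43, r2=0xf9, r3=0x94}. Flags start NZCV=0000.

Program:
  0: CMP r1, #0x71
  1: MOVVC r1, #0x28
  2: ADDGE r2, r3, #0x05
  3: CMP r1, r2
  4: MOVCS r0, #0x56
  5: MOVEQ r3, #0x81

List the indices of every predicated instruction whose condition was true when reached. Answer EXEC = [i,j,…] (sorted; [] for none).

0: ✓ CMP  NZCV=1000
1: ✓ MOVVC  r1←0x28
2: · ADDGE
3: ✓ CMP  NZCV=0000
4: · MOVCS
5: · MOVEQ

EXEC = [1]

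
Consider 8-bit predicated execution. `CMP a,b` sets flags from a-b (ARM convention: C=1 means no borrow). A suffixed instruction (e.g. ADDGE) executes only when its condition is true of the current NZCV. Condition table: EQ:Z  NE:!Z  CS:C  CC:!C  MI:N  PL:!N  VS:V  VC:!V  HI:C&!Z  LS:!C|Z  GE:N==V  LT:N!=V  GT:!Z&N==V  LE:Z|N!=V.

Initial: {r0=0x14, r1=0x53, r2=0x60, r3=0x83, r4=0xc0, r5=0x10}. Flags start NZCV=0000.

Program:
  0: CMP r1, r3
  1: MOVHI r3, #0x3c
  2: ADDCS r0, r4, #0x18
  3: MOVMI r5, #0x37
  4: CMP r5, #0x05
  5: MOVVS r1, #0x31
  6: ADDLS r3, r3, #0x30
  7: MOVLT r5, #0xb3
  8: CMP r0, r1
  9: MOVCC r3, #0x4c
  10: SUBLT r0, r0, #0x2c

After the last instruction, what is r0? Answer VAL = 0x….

VAL = 0xe8

0: ✓ CMP  NZCV=1001
1: · MOVHI
2: · ADDCS
3: ✓ MOVMI  r5←0x37
4: ✓ CMP  NZCV=0010
5: · MOVVS
6: · ADDLS
7: · MOVLT
8: ✓ CMP  NZCV=1000
9: ✓ MOVCC  r3←0x4c
10: ✓ SUBLT  r0←0xe8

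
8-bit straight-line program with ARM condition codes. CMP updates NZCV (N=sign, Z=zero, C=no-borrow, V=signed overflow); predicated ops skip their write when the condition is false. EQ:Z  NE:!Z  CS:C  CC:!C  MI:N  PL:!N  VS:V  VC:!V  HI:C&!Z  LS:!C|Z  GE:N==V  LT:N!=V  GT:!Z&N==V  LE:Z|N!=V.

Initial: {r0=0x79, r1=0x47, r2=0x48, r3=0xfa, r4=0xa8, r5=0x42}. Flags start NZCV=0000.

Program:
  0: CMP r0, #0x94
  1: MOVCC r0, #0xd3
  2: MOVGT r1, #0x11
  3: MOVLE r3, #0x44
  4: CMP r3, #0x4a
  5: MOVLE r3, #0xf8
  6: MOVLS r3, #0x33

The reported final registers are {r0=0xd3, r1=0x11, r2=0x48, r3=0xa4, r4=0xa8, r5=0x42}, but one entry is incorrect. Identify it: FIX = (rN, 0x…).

FIX = (r3, 0xf8)

[0] flags=1001 → (cmp)
[1] flags=1001 CC?T → r0=0xd3
[2] flags=1001 GT?T → r1=0x11
[3] flags=1001 LE?F → skip
[4] flags=1010 → (cmp)
[5] flags=1010 LE?T → r3=0xf8
[6] flags=1010 LS?F → skip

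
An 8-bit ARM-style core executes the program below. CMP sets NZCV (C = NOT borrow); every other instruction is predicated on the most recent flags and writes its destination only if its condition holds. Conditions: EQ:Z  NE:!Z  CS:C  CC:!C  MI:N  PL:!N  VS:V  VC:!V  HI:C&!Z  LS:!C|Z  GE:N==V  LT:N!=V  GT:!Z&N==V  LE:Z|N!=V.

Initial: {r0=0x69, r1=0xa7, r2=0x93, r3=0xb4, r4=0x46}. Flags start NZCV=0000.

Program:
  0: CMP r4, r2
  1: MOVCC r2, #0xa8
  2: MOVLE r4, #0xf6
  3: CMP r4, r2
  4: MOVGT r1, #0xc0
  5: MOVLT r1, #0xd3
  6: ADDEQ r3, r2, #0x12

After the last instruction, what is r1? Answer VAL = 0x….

0: ✓ CMP  NZCV=1001
1: ✓ MOVCC  r2←0xa8
2: · MOVLE
3: ✓ CMP  NZCV=1001
4: ✓ MOVGT  r1←0xc0
5: · MOVLT
6: · ADDEQ

VAL = 0xc0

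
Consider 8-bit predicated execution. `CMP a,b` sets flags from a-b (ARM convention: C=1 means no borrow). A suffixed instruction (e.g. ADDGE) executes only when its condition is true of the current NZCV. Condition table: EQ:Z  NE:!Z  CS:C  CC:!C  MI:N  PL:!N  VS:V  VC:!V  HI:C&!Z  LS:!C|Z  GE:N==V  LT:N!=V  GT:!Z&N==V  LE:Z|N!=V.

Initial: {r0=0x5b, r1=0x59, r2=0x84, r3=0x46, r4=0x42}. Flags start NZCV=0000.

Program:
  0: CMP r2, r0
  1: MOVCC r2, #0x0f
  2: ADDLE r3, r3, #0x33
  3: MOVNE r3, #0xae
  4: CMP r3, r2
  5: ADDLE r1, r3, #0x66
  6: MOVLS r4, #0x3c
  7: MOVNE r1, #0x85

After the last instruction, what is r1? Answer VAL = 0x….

[0] flags=0011 → (cmp)
[1] flags=0011 CC?F → skip
[2] flags=0011 LE?T → r3=0x79
[3] flags=0011 NE?T → r3=0xae
[4] flags=0010 → (cmp)
[5] flags=0010 LE?F → skip
[6] flags=0010 LS?F → skip
[7] flags=0010 NE?T → r1=0x85

VAL = 0x85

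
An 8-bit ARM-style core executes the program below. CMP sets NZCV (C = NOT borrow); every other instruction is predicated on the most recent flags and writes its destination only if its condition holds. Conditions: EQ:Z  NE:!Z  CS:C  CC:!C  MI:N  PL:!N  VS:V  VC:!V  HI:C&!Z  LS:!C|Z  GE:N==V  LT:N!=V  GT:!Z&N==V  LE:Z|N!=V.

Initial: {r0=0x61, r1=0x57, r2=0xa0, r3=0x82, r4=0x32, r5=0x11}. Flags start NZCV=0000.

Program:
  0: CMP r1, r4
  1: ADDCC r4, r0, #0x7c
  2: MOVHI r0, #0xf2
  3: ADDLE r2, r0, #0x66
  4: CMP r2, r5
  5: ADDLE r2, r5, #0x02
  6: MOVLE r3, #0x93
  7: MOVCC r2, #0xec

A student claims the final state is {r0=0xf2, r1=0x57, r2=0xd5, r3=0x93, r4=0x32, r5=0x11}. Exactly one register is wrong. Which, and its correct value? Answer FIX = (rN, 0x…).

FIX = (r2, 0x13)

[0] flags=0010 → (cmp)
[1] flags=0010 CC?F → skip
[2] flags=0010 HI?T → r0=0xf2
[3] flags=0010 LE?F → skip
[4] flags=1010 → (cmp)
[5] flags=1010 LE?T → r2=0x13
[6] flags=1010 LE?T → r3=0x93
[7] flags=1010 CC?F → skip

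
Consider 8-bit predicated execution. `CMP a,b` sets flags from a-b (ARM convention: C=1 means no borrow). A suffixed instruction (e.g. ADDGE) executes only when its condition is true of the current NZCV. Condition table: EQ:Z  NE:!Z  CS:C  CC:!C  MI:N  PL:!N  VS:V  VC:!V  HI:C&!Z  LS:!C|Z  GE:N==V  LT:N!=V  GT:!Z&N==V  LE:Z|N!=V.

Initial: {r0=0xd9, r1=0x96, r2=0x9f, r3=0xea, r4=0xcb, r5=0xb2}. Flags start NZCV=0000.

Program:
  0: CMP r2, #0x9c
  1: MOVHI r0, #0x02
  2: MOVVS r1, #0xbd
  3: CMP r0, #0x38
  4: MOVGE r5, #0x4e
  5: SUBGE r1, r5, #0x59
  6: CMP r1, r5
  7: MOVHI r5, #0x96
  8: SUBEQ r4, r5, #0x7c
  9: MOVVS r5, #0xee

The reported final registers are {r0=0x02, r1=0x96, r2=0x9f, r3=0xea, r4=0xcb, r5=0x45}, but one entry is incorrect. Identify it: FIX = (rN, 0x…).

[0] flags=0010 → (cmp)
[1] flags=0010 HI?T → r0=0x02
[2] flags=0010 VS?F → skip
[3] flags=1000 → (cmp)
[4] flags=1000 GE?F → skip
[5] flags=1000 GE?F → skip
[6] flags=1000 → (cmp)
[7] flags=1000 HI?F → skip
[8] flags=1000 EQ?F → skip
[9] flags=1000 VS?F → skip

FIX = (r5, 0xb2)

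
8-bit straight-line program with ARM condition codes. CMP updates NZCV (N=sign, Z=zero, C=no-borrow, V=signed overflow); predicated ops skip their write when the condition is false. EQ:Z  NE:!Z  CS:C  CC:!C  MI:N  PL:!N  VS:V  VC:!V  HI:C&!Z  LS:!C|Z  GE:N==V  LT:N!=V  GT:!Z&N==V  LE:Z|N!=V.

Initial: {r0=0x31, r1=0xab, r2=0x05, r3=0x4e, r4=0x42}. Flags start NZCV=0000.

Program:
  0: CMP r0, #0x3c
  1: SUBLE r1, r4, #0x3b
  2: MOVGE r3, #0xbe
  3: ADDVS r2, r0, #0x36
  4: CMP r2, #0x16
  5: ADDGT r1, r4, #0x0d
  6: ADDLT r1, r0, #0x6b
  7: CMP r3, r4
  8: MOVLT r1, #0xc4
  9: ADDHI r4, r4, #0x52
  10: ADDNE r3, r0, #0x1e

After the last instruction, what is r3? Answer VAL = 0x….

VAL = 0x4f

0: ✓ CMP  NZCV=1000
1: ✓ SUBLE  r1←0x07
2: · MOVGE
3: · ADDVS
4: ✓ CMP  NZCV=1000
5: · ADDGT
6: ✓ ADDLT  r1←0x9c
7: ✓ CMP  NZCV=0010
8: · MOVLT
9: ✓ ADDHI  r4←0x94
10: ✓ ADDNE  r3←0x4f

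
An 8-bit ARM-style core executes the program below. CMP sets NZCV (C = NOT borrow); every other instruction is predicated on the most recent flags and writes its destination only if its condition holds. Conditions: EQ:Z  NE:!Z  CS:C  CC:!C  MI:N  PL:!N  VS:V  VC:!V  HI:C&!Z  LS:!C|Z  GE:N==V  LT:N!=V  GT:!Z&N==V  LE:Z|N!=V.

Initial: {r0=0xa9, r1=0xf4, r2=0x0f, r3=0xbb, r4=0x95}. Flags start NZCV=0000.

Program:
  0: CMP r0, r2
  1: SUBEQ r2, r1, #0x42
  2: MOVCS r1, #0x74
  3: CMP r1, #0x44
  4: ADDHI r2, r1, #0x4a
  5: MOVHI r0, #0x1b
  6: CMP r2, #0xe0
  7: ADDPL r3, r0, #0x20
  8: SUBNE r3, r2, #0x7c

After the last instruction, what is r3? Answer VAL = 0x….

VAL = 0x42

[0] flags=1010 → (cmp)
[1] flags=1010 EQ?F → skip
[2] flags=1010 CS?T → r1=0x74
[3] flags=0010 → (cmp)
[4] flags=0010 HI?T → r2=0xbe
[5] flags=0010 HI?T → r0=0x1b
[6] flags=1000 → (cmp)
[7] flags=1000 PL?F → skip
[8] flags=1000 NE?T → r3=0x42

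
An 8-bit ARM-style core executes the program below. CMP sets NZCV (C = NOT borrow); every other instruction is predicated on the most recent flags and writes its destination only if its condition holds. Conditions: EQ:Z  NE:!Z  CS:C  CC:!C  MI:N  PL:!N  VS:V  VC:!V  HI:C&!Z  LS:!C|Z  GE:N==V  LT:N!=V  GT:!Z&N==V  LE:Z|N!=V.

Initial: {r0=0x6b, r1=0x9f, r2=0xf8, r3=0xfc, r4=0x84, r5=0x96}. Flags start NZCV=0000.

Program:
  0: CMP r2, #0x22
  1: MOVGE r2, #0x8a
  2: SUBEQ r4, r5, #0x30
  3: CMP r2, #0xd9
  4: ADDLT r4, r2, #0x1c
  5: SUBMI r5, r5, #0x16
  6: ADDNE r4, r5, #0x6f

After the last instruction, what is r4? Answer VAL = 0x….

VAL = 0x05

[0] flags=1010 → (cmp)
[1] flags=1010 GE?F → skip
[2] flags=1010 EQ?F → skip
[3] flags=0010 → (cmp)
[4] flags=0010 LT?F → skip
[5] flags=0010 MI?F → skip
[6] flags=0010 NE?T → r4=0x05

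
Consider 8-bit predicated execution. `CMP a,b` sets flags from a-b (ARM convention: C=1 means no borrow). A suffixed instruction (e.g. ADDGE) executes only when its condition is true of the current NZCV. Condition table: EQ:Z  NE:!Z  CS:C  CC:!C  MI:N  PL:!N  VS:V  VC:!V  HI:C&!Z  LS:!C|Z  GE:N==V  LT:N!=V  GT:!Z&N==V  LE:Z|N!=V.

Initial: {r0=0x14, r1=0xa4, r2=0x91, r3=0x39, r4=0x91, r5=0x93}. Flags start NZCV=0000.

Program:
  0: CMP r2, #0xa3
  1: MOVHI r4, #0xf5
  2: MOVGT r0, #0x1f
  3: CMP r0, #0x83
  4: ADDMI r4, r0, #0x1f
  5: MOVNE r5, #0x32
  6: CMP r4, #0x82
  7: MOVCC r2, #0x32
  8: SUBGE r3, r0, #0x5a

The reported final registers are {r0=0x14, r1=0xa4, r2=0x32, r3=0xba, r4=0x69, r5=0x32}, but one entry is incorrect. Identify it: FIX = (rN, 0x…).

[0] flags=1000 → (cmp)
[1] flags=1000 HI?F → skip
[2] flags=1000 GT?F → skip
[3] flags=1001 → (cmp)
[4] flags=1001 MI?T → r4=0x33
[5] flags=1001 NE?T → r5=0x32
[6] flags=1001 → (cmp)
[7] flags=1001 CC?T → r2=0x32
[8] flags=1001 GE?T → r3=0xba

FIX = (r4, 0x33)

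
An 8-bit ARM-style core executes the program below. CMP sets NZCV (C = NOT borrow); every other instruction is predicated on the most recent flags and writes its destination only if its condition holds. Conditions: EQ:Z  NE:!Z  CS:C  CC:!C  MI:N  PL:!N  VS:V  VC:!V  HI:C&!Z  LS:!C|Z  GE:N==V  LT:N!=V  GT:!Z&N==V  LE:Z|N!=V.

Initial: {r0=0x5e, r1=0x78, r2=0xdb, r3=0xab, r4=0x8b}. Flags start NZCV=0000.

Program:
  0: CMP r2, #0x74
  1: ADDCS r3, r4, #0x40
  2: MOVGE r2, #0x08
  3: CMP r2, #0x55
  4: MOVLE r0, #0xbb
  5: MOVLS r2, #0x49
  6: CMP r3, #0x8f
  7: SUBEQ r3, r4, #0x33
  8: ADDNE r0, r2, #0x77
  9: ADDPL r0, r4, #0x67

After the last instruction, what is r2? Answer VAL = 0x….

VAL = 0xdb

[0] flags=0011 → (cmp)
[1] flags=0011 CS?T → r3=0xcb
[2] flags=0011 GE?F → skip
[3] flags=1010 → (cmp)
[4] flags=1010 LE?T → r0=0xbb
[5] flags=1010 LS?F → skip
[6] flags=0010 → (cmp)
[7] flags=0010 EQ?F → skip
[8] flags=0010 NE?T → r0=0x52
[9] flags=0010 PL?T → r0=0xf2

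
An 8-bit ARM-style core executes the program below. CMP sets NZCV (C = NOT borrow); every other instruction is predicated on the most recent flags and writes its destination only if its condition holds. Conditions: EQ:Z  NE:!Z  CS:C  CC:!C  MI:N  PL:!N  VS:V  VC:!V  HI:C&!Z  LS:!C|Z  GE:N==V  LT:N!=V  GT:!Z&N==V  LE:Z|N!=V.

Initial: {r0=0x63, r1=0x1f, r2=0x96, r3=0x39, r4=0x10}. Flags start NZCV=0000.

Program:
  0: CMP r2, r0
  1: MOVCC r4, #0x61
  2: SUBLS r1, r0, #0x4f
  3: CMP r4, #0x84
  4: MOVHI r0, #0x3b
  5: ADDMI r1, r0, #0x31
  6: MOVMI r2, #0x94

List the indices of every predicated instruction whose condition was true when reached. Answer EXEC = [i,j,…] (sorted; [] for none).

[0] flags=0011 → (cmp)
[1] flags=0011 CC?F → skip
[2] flags=0011 LS?F → skip
[3] flags=1001 → (cmp)
[4] flags=1001 HI?F → skip
[5] flags=1001 MI?T → r1=0x94
[6] flags=1001 MI?T → r2=0x94

EXEC = [5,6]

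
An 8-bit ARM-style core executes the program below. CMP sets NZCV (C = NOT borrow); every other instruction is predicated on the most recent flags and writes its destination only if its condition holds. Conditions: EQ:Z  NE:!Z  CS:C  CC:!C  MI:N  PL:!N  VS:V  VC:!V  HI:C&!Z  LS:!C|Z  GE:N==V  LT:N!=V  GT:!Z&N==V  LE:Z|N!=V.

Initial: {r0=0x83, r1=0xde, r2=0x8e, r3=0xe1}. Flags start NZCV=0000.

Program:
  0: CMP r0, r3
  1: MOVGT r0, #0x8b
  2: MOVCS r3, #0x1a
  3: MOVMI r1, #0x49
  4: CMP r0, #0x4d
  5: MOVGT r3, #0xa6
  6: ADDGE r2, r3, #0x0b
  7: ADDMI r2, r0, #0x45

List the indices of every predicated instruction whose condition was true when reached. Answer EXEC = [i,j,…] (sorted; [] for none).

[0] flags=1000 → (cmp)
[1] flags=1000 GT?F → skip
[2] flags=1000 CS?F → skip
[3] flags=1000 MI?T → r1=0x49
[4] flags=0011 → (cmp)
[5] flags=0011 GT?F → skip
[6] flags=0011 GE?F → skip
[7] flags=0011 MI?F → skip

EXEC = [3]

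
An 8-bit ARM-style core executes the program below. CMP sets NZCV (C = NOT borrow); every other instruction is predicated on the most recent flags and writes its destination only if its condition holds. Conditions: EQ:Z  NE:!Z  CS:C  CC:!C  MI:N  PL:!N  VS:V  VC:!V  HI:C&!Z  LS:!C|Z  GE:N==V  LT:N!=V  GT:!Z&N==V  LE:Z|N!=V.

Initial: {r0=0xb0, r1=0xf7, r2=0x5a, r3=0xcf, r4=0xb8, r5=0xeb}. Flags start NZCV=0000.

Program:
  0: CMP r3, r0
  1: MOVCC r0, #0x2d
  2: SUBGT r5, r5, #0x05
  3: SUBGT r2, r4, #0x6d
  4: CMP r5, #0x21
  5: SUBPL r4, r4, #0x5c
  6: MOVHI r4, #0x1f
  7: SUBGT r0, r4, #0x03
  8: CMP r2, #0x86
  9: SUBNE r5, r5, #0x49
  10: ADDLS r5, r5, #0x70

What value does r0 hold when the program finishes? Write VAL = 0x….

VAL = 0xb0

0: ✓ CMP  NZCV=0010
1: · MOVCC
2: ✓ SUBGT  r5←0xe6
3: ✓ SUBGT  r2←0x4b
4: ✓ CMP  NZCV=1010
5: · SUBPL
6: ✓ MOVHI  r4←0x1f
7: · SUBGT
8: ✓ CMP  NZCV=1001
9: ✓ SUBNE  r5←0x9d
10: ✓ ADDLS  r5←0x0d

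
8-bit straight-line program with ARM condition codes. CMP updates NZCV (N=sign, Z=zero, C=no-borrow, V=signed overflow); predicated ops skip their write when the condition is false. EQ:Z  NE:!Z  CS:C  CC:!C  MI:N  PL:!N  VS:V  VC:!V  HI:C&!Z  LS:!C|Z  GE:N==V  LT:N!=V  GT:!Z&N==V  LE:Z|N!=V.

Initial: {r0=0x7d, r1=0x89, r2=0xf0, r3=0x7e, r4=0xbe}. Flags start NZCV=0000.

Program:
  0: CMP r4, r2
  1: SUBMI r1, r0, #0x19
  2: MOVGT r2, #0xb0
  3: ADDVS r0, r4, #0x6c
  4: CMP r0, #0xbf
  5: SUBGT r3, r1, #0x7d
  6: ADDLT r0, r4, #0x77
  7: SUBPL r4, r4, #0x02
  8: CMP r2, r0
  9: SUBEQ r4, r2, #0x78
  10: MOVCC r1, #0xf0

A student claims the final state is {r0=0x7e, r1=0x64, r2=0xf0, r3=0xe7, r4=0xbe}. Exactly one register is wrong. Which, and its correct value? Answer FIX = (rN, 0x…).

[0] flags=1000 → (cmp)
[1] flags=1000 MI?T → r1=0x64
[2] flags=1000 GT?F → skip
[3] flags=1000 VS?F → skip
[4] flags=1001 → (cmp)
[5] flags=1001 GT?T → r3=0xe7
[6] flags=1001 LT?F → skip
[7] flags=1001 PL?F → skip
[8] flags=0011 → (cmp)
[9] flags=0011 EQ?F → skip
[10] flags=0011 CC?F → skip

FIX = (r0, 0x7d)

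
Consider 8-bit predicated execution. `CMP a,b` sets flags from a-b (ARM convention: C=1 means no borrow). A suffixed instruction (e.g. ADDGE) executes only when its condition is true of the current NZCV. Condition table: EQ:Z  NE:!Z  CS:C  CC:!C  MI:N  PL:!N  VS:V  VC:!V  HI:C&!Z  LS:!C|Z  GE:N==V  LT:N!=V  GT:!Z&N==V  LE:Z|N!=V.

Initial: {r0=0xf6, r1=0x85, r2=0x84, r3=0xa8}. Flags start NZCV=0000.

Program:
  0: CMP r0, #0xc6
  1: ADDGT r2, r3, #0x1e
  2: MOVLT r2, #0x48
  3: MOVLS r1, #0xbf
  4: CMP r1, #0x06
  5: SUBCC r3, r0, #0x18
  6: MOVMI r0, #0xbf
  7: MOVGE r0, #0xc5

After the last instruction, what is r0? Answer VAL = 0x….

VAL = 0xf6

[0] flags=0010 → (cmp)
[1] flags=0010 GT?T → r2=0xc6
[2] flags=0010 LT?F → skip
[3] flags=0010 LS?F → skip
[4] flags=0011 → (cmp)
[5] flags=0011 CC?F → skip
[6] flags=0011 MI?F → skip
[7] flags=0011 GE?F → skip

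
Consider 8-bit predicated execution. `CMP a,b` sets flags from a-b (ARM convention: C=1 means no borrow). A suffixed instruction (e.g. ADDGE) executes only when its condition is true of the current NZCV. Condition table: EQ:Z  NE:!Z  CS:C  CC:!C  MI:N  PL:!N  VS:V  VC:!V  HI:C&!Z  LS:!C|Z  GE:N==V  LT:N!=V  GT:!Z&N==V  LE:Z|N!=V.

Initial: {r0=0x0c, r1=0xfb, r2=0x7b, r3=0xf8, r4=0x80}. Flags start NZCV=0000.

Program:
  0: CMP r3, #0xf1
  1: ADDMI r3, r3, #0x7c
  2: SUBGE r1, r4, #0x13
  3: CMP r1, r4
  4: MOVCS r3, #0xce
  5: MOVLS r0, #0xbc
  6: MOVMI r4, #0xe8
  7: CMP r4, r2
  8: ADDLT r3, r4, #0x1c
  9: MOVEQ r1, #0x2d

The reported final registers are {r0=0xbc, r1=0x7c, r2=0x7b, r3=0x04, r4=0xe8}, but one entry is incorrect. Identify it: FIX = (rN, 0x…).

0: ✓ CMP  NZCV=0010
1: · ADDMI
2: ✓ SUBGE  r1←0x6d
3: ✓ CMP  NZCV=1001
4: · MOVCS
5: ✓ MOVLS  r0←0xbc
6: ✓ MOVMI  r4←0xe8
7: ✓ CMP  NZCV=0011
8: ✓ ADDLT  r3←0x04
9: · MOVEQ

FIX = (r1, 0x6d)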